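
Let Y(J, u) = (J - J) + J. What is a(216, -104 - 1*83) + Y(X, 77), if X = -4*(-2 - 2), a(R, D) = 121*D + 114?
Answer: -22497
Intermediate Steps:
a(R, D) = 114 + 121*D
X = 16 (X = -4*(-4) = 16)
Y(J, u) = J (Y(J, u) = 0 + J = J)
a(216, -104 - 1*83) + Y(X, 77) = (114 + 121*(-104 - 1*83)) + 16 = (114 + 121*(-104 - 83)) + 16 = (114 + 121*(-187)) + 16 = (114 - 22627) + 16 = -22513 + 16 = -22497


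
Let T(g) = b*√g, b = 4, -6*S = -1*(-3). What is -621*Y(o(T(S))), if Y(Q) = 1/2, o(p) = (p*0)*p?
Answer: -621/2 ≈ -310.50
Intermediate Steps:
S = -½ (S = -(-1)*(-3)/6 = -⅙*3 = -½ ≈ -0.50000)
T(g) = 4*√g
o(p) = 0 (o(p) = 0*p = 0)
Y(Q) = ½
-621*Y(o(T(S))) = -621*½ = -621/2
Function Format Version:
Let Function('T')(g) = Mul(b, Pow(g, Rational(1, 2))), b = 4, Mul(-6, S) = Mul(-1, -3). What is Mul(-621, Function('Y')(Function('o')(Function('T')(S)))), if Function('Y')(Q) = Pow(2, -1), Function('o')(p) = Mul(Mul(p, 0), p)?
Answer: Rational(-621, 2) ≈ -310.50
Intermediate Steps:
S = Rational(-1, 2) (S = Mul(Rational(-1, 6), Mul(-1, -3)) = Mul(Rational(-1, 6), 3) = Rational(-1, 2) ≈ -0.50000)
Function('T')(g) = Mul(4, Pow(g, Rational(1, 2)))
Function('o')(p) = 0 (Function('o')(p) = Mul(0, p) = 0)
Function('Y')(Q) = Rational(1, 2)
Mul(-621, Function('Y')(Function('o')(Function('T')(S)))) = Mul(-621, Rational(1, 2)) = Rational(-621, 2)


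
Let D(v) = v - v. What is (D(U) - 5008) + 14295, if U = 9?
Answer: 9287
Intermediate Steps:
D(v) = 0
(D(U) - 5008) + 14295 = (0 - 5008) + 14295 = -5008 + 14295 = 9287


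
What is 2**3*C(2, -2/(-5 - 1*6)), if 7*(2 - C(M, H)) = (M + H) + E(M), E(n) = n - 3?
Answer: 1128/77 ≈ 14.649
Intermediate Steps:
E(n) = -3 + n
C(M, H) = 17/7 - 2*M/7 - H/7 (C(M, H) = 2 - ((M + H) + (-3 + M))/7 = 2 - ((H + M) + (-3 + M))/7 = 2 - (-3 + H + 2*M)/7 = 2 + (3/7 - 2*M/7 - H/7) = 17/7 - 2*M/7 - H/7)
2**3*C(2, -2/(-5 - 1*6)) = 2**3*(17/7 - 2/7*2 - (-2)/(7*(-5 - 1*6))) = 8*(17/7 - 4/7 - (-2)/(7*(-5 - 6))) = 8*(17/7 - 4/7 - (-2)/(7*(-11))) = 8*(17/7 - 4/7 - (-2)*(-1)/(7*11)) = 8*(17/7 - 4/7 - 1/7*2/11) = 8*(17/7 - 4/7 - 2/77) = 8*(141/77) = 1128/77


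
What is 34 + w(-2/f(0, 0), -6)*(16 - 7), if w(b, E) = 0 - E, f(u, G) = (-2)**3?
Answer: 88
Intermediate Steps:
f(u, G) = -8
w(b, E) = -E
34 + w(-2/f(0, 0), -6)*(16 - 7) = 34 + (-1*(-6))*(16 - 7) = 34 + 6*9 = 34 + 54 = 88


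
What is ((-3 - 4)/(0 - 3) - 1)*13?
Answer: 52/3 ≈ 17.333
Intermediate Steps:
((-3 - 4)/(0 - 3) - 1)*13 = (-7/(-3) - 1)*13 = (-7*(-⅓) - 1)*13 = (7/3 - 1)*13 = (4/3)*13 = 52/3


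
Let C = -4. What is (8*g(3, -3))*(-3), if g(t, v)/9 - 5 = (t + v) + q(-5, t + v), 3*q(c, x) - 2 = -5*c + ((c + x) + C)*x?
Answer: -3024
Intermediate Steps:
q(c, x) = ⅔ - 5*c/3 + x*(-4 + c + x)/3 (q(c, x) = ⅔ + (-5*c + ((c + x) - 4)*x)/3 = ⅔ + (-5*c + (-4 + c + x)*x)/3 = ⅔ + (-5*c + x*(-4 + c + x))/3 = ⅔ + (-5*c/3 + x*(-4 + c + x)/3) = ⅔ - 5*c/3 + x*(-4 + c + x)/3)
g(t, v) = 126 - 18*t - 18*v + 3*(t + v)² (g(t, v) = 45 + 9*((t + v) + (⅔ - 5/3*(-5) - 4*(t + v)/3 + (t + v)²/3 + (⅓)*(-5)*(t + v))) = 45 + 9*((t + v) + (⅔ + 25/3 + (-4*t/3 - 4*v/3) + (t + v)²/3 + (-5*t/3 - 5*v/3))) = 45 + 9*((t + v) + (9 - 3*t - 3*v + (t + v)²/3)) = 45 + 9*(9 - 2*t - 2*v + (t + v)²/3) = 45 + (81 - 18*t - 18*v + 3*(t + v)²) = 126 - 18*t - 18*v + 3*(t + v)²)
(8*g(3, -3))*(-3) = (8*(126 - 18*3 - 18*(-3) + 3*(3 - 3)²))*(-3) = (8*(126 - 54 + 54 + 3*0²))*(-3) = (8*(126 - 54 + 54 + 3*0))*(-3) = (8*(126 - 54 + 54 + 0))*(-3) = (8*126)*(-3) = 1008*(-3) = -3024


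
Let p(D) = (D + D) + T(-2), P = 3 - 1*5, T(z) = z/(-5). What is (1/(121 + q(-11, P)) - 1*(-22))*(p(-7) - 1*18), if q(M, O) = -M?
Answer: -45899/66 ≈ -695.44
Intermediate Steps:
T(z) = -z/5 (T(z) = z*(-⅕) = -z/5)
P = -2 (P = 3 - 5 = -2)
p(D) = ⅖ + 2*D (p(D) = (D + D) - ⅕*(-2) = 2*D + ⅖ = ⅖ + 2*D)
(1/(121 + q(-11, P)) - 1*(-22))*(p(-7) - 1*18) = (1/(121 - 1*(-11)) - 1*(-22))*((⅖ + 2*(-7)) - 1*18) = (1/(121 + 11) + 22)*((⅖ - 14) - 18) = (1/132 + 22)*(-68/5 - 18) = (1/132 + 22)*(-158/5) = (2905/132)*(-158/5) = -45899/66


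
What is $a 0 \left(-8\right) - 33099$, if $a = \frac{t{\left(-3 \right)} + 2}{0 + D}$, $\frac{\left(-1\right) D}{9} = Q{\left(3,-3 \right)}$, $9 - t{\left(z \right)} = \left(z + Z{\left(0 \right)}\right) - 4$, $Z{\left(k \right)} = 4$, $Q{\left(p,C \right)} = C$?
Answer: $-33099$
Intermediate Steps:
$t{\left(z \right)} = 9 - z$ ($t{\left(z \right)} = 9 - \left(\left(z + 4\right) - 4\right) = 9 - \left(\left(4 + z\right) - 4\right) = 9 - z$)
$D = 27$ ($D = \left(-9\right) \left(-3\right) = 27$)
$a = \frac{14}{27}$ ($a = \frac{\left(9 - -3\right) + 2}{0 + 27} = \frac{\left(9 + 3\right) + 2}{27} = \frac{12 + 2}{27} = \frac{1}{27} \cdot 14 = \frac{14}{27} \approx 0.51852$)
$a 0 \left(-8\right) - 33099 = \frac{14}{27} \cdot 0 \left(-8\right) - 33099 = 0 \left(-8\right) - 33099 = 0 - 33099 = -33099$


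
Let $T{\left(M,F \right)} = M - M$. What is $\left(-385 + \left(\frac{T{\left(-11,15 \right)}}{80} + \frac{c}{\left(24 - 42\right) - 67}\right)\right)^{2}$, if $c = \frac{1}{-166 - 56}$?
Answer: $\frac{52779483972601}{356076900} \approx 1.4823 \cdot 10^{5}$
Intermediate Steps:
$c = - \frac{1}{222}$ ($c = \frac{1}{-222} = - \frac{1}{222} \approx -0.0045045$)
$T{\left(M,F \right)} = 0$
$\left(-385 + \left(\frac{T{\left(-11,15 \right)}}{80} + \frac{c}{\left(24 - 42\right) - 67}\right)\right)^{2} = \left(-385 + \left(\frac{0}{80} - \frac{1}{222 \left(\left(24 - 42\right) - 67\right)}\right)\right)^{2} = \left(-385 + \left(0 \cdot \frac{1}{80} - \frac{1}{222 \left(-18 - 67\right)}\right)\right)^{2} = \left(-385 + \left(0 - \frac{1}{222 \left(-85\right)}\right)\right)^{2} = \left(-385 + \left(0 - - \frac{1}{18870}\right)\right)^{2} = \left(-385 + \left(0 + \frac{1}{18870}\right)\right)^{2} = \left(-385 + \frac{1}{18870}\right)^{2} = \left(- \frac{7264949}{18870}\right)^{2} = \frac{52779483972601}{356076900}$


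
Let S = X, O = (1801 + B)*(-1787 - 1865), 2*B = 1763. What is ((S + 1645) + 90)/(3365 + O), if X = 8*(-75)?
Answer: -227/1958625 ≈ -0.00011590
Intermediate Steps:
B = 1763/2 (B = (½)*1763 = 1763/2 ≈ 881.50)
O = -9796490 (O = (1801 + 1763/2)*(-1787 - 1865) = (5365/2)*(-3652) = -9796490)
X = -600
S = -600
((S + 1645) + 90)/(3365 + O) = ((-600 + 1645) + 90)/(3365 - 9796490) = (1045 + 90)/(-9793125) = 1135*(-1/9793125) = -227/1958625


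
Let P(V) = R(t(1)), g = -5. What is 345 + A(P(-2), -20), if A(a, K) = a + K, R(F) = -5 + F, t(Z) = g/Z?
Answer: 315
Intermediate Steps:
t(Z) = -5/Z
P(V) = -10 (P(V) = -5 - 5/1 = -5 - 5*1 = -5 - 5 = -10)
A(a, K) = K + a
345 + A(P(-2), -20) = 345 + (-20 - 10) = 345 - 30 = 315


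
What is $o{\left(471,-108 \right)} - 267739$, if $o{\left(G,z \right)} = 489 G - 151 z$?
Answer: $-21112$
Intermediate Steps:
$o{\left(G,z \right)} = - 151 z + 489 G$
$o{\left(471,-108 \right)} - 267739 = \left(\left(-151\right) \left(-108\right) + 489 \cdot 471\right) - 267739 = \left(16308 + 230319\right) - 267739 = 246627 - 267739 = -21112$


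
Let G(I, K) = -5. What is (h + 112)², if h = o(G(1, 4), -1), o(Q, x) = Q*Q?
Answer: 18769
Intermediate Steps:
o(Q, x) = Q²
h = 25 (h = (-5)² = 25)
(h + 112)² = (25 + 112)² = 137² = 18769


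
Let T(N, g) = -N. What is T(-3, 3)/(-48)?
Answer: -1/16 ≈ -0.062500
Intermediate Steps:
T(-3, 3)/(-48) = (-1*(-3))/(-48) = -1/48*3 = -1/16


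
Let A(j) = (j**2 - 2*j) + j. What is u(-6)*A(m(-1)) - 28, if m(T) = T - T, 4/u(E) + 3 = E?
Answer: -28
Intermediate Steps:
u(E) = 4/(-3 + E)
m(T) = 0
A(j) = j**2 - j
u(-6)*A(m(-1)) - 28 = (4/(-3 - 6))*(0*(-1 + 0)) - 28 = (4/(-9))*(0*(-1)) - 28 = (4*(-1/9))*0 - 28 = -4/9*0 - 28 = 0 - 28 = -28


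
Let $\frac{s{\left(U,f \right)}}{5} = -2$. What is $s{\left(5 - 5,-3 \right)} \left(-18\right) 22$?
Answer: $3960$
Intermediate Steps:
$s{\left(U,f \right)} = -10$ ($s{\left(U,f \right)} = 5 \left(-2\right) = -10$)
$s{\left(5 - 5,-3 \right)} \left(-18\right) 22 = \left(-10\right) \left(-18\right) 22 = 180 \cdot 22 = 3960$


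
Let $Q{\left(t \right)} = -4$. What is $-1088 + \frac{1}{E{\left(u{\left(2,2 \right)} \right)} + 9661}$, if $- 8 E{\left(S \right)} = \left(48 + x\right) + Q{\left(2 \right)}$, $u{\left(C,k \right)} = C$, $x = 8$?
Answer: $- \frac{21008190}{19309} \approx -1088.0$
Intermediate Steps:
$E{\left(S \right)} = - \frac{13}{2}$ ($E{\left(S \right)} = - \frac{\left(48 + 8\right) - 4}{8} = - \frac{56 - 4}{8} = \left(- \frac{1}{8}\right) 52 = - \frac{13}{2}$)
$-1088 + \frac{1}{E{\left(u{\left(2,2 \right)} \right)} + 9661} = -1088 + \frac{1}{- \frac{13}{2} + 9661} = -1088 + \frac{1}{\frac{19309}{2}} = -1088 + \frac{2}{19309} = - \frac{21008190}{19309}$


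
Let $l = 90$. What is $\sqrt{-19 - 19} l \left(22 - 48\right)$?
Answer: $- 2340 i \sqrt{38} \approx - 14425.0 i$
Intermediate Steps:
$\sqrt{-19 - 19} l \left(22 - 48\right) = \sqrt{-19 - 19} \cdot 90 \left(22 - 48\right) = \sqrt{-38} \cdot 90 \left(22 - 48\right) = i \sqrt{38} \cdot 90 \left(-26\right) = 90 i \sqrt{38} \left(-26\right) = - 2340 i \sqrt{38}$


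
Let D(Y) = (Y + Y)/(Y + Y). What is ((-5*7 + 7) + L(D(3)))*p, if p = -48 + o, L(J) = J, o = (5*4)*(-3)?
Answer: 2916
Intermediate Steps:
o = -60 (o = 20*(-3) = -60)
D(Y) = 1 (D(Y) = (2*Y)/((2*Y)) = (2*Y)*(1/(2*Y)) = 1)
p = -108 (p = -48 - 60 = -108)
((-5*7 + 7) + L(D(3)))*p = ((-5*7 + 7) + 1)*(-108) = ((-35 + 7) + 1)*(-108) = (-28 + 1)*(-108) = -27*(-108) = 2916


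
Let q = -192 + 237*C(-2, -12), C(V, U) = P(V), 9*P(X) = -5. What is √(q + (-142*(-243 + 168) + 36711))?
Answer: 2*√105834/3 ≈ 216.88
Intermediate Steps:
P(X) = -5/9 (P(X) = (⅑)*(-5) = -5/9)
C(V, U) = -5/9
q = -971/3 (q = -192 + 237*(-5/9) = -192 - 395/3 = -971/3 ≈ -323.67)
√(q + (-142*(-243 + 168) + 36711)) = √(-971/3 + (-142*(-243 + 168) + 36711)) = √(-971/3 + (-142*(-75) + 36711)) = √(-971/3 + (10650 + 36711)) = √(-971/3 + 47361) = √(141112/3) = 2*√105834/3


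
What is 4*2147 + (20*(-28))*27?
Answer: -6532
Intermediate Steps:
4*2147 + (20*(-28))*27 = 8588 - 560*27 = 8588 - 15120 = -6532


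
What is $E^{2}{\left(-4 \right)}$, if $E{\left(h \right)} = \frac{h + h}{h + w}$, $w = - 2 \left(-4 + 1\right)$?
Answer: $16$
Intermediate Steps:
$w = 6$ ($w = \left(-2\right) \left(-3\right) = 6$)
$E{\left(h \right)} = \frac{2 h}{6 + h}$ ($E{\left(h \right)} = \frac{h + h}{h + 6} = \frac{2 h}{6 + h}$)
$E^{2}{\left(-4 \right)} = \left(2 \left(-4\right) \frac{1}{6 - 4}\right)^{2} = \left(2 \left(-4\right) \frac{1}{2}\right)^{2} = \left(-4\right)^{2} = 16$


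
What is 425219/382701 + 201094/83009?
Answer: 112255878865/31767627309 ≈ 3.5337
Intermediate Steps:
425219/382701 + 201094/83009 = 112255878865/31767627309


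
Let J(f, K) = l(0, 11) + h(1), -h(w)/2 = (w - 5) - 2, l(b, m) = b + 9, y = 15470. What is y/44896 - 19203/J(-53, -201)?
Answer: -143635503/157136 ≈ -914.08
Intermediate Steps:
l(b, m) = 9 + b
h(w) = 14 - 2*w (h(w) = -2*((w - 5) - 2) = -2*((-5 + w) - 2) = -2*(-7 + w) = 14 - 2*w)
J(f, K) = 21 (J(f, K) = (9 + 0) + (14 - 2*1) = 9 + (14 - 2) = 9 + 12 = 21)
y/44896 - 19203/J(-53, -201) = 15470/44896 - 19203/21 = 15470*(1/44896) - 19203*1/21 = 7735/22448 - 6401/7 = -143635503/157136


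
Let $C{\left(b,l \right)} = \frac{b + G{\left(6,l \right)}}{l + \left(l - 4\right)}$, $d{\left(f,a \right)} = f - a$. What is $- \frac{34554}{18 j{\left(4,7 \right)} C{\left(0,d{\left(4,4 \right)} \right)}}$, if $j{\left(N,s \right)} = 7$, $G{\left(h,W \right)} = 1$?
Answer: $\frac{23036}{21} \approx 1097.0$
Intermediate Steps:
$C{\left(b,l \right)} = \frac{1 + b}{-4 + 2 l}$ ($C{\left(b,l \right)} = \frac{b + 1}{l + \left(l - 4\right)} = \frac{1 + b}{l + \left(-4 + l\right)} = \frac{1 + b}{-4 + 2 l}$)
$- \frac{34554}{18 j{\left(4,7 \right)} C{\left(0,d{\left(4,4 \right)} \right)}} = - \frac{34554}{18 \cdot 7 \frac{1 + 0}{2 \left(-2 + \left(4 - 4\right)\right)}} = - \frac{34554}{126 \cdot \frac{1}{2} \frac{1}{-2 + \left(4 - 4\right)} 1} = - \frac{34554}{126 \cdot \frac{1}{2} \frac{1}{-2 + 0} \cdot 1} = - \frac{34554}{126 \cdot \frac{1}{2} \frac{1}{-2} \cdot 1} = - \frac{34554}{126 \cdot \frac{1}{2} \left(- \frac{1}{2}\right) 1} = - \frac{34554}{126 \left(- \frac{1}{4}\right)} = - \frac{34554}{- \frac{63}{2}} = \left(-34554\right) \left(- \frac{2}{63}\right) = \frac{23036}{21}$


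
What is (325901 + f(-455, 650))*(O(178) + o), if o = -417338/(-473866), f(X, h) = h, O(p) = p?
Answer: 13840127109393/236933 ≈ 5.8414e+7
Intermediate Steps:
o = 208669/236933 (o = -417338*(-1/473866) = 208669/236933 ≈ 0.88071)
(325901 + f(-455, 650))*(O(178) + o) = (325901 + 650)*(178 + 208669/236933) = 326551*(42382743/236933) = 13840127109393/236933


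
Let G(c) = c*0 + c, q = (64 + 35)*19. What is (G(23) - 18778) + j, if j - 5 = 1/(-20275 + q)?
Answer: -344887501/18394 ≈ -18750.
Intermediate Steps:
q = 1881 (q = 99*19 = 1881)
j = 91969/18394 (j = 5 + 1/(-20275 + 1881) = 5 + 1/(-18394) = 5 - 1/18394 = 91969/18394 ≈ 4.9999)
G(c) = c (G(c) = 0 + c = c)
(G(23) - 18778) + j = (23 - 18778) + 91969/18394 = -18755 + 91969/18394 = -344887501/18394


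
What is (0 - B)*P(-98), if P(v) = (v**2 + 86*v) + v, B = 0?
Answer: 0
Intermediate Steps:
P(v) = v**2 + 87*v
(0 - B)*P(-98) = (0 - 1*0)*(-98*(87 - 98)) = (0 + 0)*(-98*(-11)) = 0*1078 = 0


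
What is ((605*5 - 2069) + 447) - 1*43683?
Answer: -42280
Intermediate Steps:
((605*5 - 2069) + 447) - 1*43683 = ((3025 - 2069) + 447) - 43683 = (956 + 447) - 43683 = 1403 - 43683 = -42280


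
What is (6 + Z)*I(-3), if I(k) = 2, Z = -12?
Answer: -12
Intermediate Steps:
(6 + Z)*I(-3) = (6 - 12)*2 = -6*2 = -12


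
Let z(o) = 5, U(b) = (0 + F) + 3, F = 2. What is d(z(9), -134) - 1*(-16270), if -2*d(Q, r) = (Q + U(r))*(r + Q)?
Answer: 16915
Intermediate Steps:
U(b) = 5 (U(b) = (0 + 2) + 3 = 2 + 3 = 5)
d(Q, r) = -(5 + Q)*(Q + r)/2 (d(Q, r) = -(Q + 5)*(r + Q)/2 = -(5 + Q)*(Q + r)/2)
d(z(9), -134) - 1*(-16270) = (-5/2*5 - 5/2*(-134) - 1/2*5**2 - 1/2*5*(-134)) - 1*(-16270) = (-25/2 + 335 - 1/2*25 + 335) + 16270 = (-25/2 + 335 - 25/2 + 335) + 16270 = 645 + 16270 = 16915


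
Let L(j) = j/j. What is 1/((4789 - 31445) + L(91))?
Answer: -1/26655 ≈ -3.7516e-5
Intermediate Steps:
L(j) = 1
1/((4789 - 31445) + L(91)) = 1/((4789 - 31445) + 1) = 1/(-26656 + 1) = 1/(-26655) = -1/26655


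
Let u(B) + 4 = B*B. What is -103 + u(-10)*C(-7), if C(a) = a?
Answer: -775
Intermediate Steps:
u(B) = -4 + B² (u(B) = -4 + B*B = -4 + B²)
-103 + u(-10)*C(-7) = -103 + (-4 + (-10)²)*(-7) = -103 + (-4 + 100)*(-7) = -103 + 96*(-7) = -103 - 672 = -775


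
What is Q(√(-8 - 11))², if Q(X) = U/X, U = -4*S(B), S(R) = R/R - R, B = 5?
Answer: -256/19 ≈ -13.474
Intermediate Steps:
S(R) = 1 - R
U = 16 (U = -4*(1 - 1*5) = -4*(1 - 5) = -4*(-4) = 16)
Q(X) = 16/X
Q(√(-8 - 11))² = (16/(√(-8 - 11)))² = (16/(√(-19)))² = (16/((I*√19)))² = (16*(-I*√19/19))² = (-16*I*√19/19)² = -256/19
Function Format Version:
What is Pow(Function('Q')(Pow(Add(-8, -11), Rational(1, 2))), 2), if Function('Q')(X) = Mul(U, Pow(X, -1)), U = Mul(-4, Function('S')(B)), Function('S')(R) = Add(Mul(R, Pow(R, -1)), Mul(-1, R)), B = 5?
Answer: Rational(-256, 19) ≈ -13.474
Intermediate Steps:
Function('S')(R) = Add(1, Mul(-1, R))
U = 16 (U = Mul(-4, Add(1, Mul(-1, 5))) = Mul(-4, Add(1, -5)) = Mul(-4, -4) = 16)
Function('Q')(X) = Mul(16, Pow(X, -1))
Pow(Function('Q')(Pow(Add(-8, -11), Rational(1, 2))), 2) = Pow(Mul(16, Pow(Pow(Add(-8, -11), Rational(1, 2)), -1)), 2) = Pow(Mul(16, Pow(Pow(-19, Rational(1, 2)), -1)), 2) = Pow(Mul(16, Pow(Mul(I, Pow(19, Rational(1, 2))), -1)), 2) = Pow(Mul(16, Mul(Rational(-1, 19), I, Pow(19, Rational(1, 2)))), 2) = Pow(Mul(Rational(-16, 19), I, Pow(19, Rational(1, 2))), 2) = Rational(-256, 19)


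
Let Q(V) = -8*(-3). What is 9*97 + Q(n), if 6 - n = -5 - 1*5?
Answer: 897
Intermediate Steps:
n = 16 (n = 6 - (-5 - 1*5) = 6 - (-5 - 5) = 6 - 1*(-10) = 6 + 10 = 16)
Q(V) = 24
9*97 + Q(n) = 9*97 + 24 = 873 + 24 = 897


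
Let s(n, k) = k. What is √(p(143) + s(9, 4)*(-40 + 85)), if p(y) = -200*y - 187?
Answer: I*√28607 ≈ 169.14*I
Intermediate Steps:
p(y) = -187 - 200*y
√(p(143) + s(9, 4)*(-40 + 85)) = √((-187 - 200*143) + 4*(-40 + 85)) = √((-187 - 28600) + 4*45) = √(-28787 + 180) = √(-28607) = I*√28607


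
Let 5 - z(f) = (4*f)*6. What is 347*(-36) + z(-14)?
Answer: -12151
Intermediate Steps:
z(f) = 5 - 24*f (z(f) = 5 - 4*f*6 = 5 - 24*f)
347*(-36) + z(-14) = 347*(-36) + (5 - 24*(-14)) = -12492 + (5 + 336) = -12492 + 341 = -12151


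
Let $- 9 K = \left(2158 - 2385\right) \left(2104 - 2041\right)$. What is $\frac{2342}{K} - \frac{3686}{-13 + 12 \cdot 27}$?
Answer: $- \frac{5128692}{494179} \approx -10.378$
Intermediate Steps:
$K = 1589$ ($K = - \frac{\left(2158 - 2385\right) \left(2104 - 2041\right)}{9} = - \frac{\left(-227\right) 63}{9} = \left(- \frac{1}{9}\right) \left(-14301\right) = 1589$)
$\frac{2342}{K} - \frac{3686}{-13 + 12 \cdot 27} = \frac{2342}{1589} - \frac{3686}{-13 + 12 \cdot 27} = 2342 \cdot \frac{1}{1589} - \frac{3686}{-13 + 324} = \frac{2342}{1589} - \frac{3686}{311} = - \frac{5128692}{494179}$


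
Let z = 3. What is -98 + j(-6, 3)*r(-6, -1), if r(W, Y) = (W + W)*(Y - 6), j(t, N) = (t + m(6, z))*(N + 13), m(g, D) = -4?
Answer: -13538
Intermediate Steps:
j(t, N) = (-4 + t)*(13 + N) (j(t, N) = (t - 4)*(N + 13) = (-4 + t)*(13 + N))
r(W, Y) = 2*W*(-6 + Y) (r(W, Y) = (2*W)*(-6 + Y) = 2*W*(-6 + Y))
-98 + j(-6, 3)*r(-6, -1) = -98 + (-52 - 4*3 + 13*(-6) + 3*(-6))*(2*(-6)*(-6 - 1)) = -98 + (-52 - 12 - 78 - 18)*(2*(-6)*(-7)) = -98 - 160*84 = -98 - 13440 = -13538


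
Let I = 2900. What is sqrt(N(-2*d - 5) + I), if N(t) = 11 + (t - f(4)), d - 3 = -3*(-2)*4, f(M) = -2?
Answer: sqrt(2854) ≈ 53.423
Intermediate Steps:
d = 27 (d = 3 - 3*(-2)*4 = 3 + 6*4 = 3 + 24 = 27)
N(t) = 13 + t (N(t) = 11 + (t - 1*(-2)) = 11 + (t + 2) = 11 + (2 + t) = 13 + t)
sqrt(N(-2*d - 5) + I) = sqrt((13 + (-2*27 - 5)) + 2900) = sqrt((13 + (-54 - 5)) + 2900) = sqrt((13 - 59) + 2900) = sqrt(-46 + 2900) = sqrt(2854)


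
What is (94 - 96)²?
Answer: 4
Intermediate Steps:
(94 - 96)² = (-2)² = 4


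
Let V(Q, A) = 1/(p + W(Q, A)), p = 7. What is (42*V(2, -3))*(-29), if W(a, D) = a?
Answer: -406/3 ≈ -135.33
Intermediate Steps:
V(Q, A) = 1/(7 + Q)
(42*V(2, -3))*(-29) = (42/(7 + 2))*(-29) = (42/9)*(-29) = (42*(1/9))*(-29) = (14/3)*(-29) = -406/3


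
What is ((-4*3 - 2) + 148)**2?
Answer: 17956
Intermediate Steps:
((-4*3 - 2) + 148)**2 = ((-12 - 2) + 148)**2 = (-14 + 148)**2 = 134**2 = 17956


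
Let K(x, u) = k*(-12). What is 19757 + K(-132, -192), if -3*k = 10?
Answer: 19797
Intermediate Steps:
k = -10/3 (k = -1/3*10 = -10/3 ≈ -3.3333)
K(x, u) = 40 (K(x, u) = -10/3*(-12) = 40)
19757 + K(-132, -192) = 19757 + 40 = 19797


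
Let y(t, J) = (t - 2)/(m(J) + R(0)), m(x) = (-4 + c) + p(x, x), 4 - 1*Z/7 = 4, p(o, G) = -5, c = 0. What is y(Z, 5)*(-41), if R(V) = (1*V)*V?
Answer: -82/9 ≈ -9.1111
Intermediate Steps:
R(V) = V² (R(V) = V*V = V²)
Z = 0 (Z = 28 - 7*4 = 28 - 28 = 0)
m(x) = -9 (m(x) = (-4 + 0) - 5 = -4 - 5 = -9)
y(t, J) = 2/9 - t/9 (y(t, J) = (t - 2)/(-9 + 0²) = (-2 + t)/(-9 + 0) = (-2 + t)/(-9) = (-2 + t)*(-⅑) = 2/9 - t/9)
y(Z, 5)*(-41) = (2/9 - ⅑*0)*(-41) = (2/9 + 0)*(-41) = (2/9)*(-41) = -82/9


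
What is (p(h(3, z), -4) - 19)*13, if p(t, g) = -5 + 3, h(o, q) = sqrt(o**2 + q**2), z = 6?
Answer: -273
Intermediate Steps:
p(t, g) = -2
(p(h(3, z), -4) - 19)*13 = (-2 - 19)*13 = -21*13 = -273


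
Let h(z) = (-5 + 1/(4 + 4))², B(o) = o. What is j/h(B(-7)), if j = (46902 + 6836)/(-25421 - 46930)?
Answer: -3439232/110045871 ≈ -0.031253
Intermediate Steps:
j = -53738/72351 (j = 53738/(-72351) = 53738*(-1/72351) = -53738/72351 ≈ -0.74274)
h(z) = 1521/64 (h(z) = (-5 + 1/8)² = (-5 + ⅛)² = (-39/8)² = 1521/64)
j/h(B(-7)) = -53738/(72351*1521/64) = -53738/72351*64/1521 = -3439232/110045871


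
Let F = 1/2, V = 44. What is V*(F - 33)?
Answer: -1430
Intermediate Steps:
F = ½ ≈ 0.50000
V*(F - 33) = 44*(½ - 33) = 44*(-65/2) = -1430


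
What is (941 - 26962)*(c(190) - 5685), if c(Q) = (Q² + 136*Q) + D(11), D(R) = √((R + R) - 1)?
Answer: -1463811355 - 26021*√21 ≈ -1.4639e+9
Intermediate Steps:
D(R) = √(-1 + 2*R) (D(R) = √(2*R - 1) = √(-1 + 2*R))
c(Q) = √21 + Q² + 136*Q (c(Q) = (Q² + 136*Q) + √(-1 + 2*11) = (Q² + 136*Q) + √(-1 + 22) = (Q² + 136*Q) + √21 = √21 + Q² + 136*Q)
(941 - 26962)*(c(190) - 5685) = (941 - 26962)*((√21 + 190² + 136*190) - 5685) = -26021*((√21 + 36100 + 25840) - 5685) = -26021*((61940 + √21) - 5685) = -26021*(56255 + √21) = -1463811355 - 26021*√21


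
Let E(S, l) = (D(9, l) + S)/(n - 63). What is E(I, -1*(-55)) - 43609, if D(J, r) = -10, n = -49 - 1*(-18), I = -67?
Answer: -4099169/94 ≈ -43608.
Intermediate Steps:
n = -31 (n = -49 + 18 = -31)
E(S, l) = 5/47 - S/94 (E(S, l) = (-10 + S)/(-31 - 63) = (-10 + S)/(-94) = (-10 + S)*(-1/94) = 5/47 - S/94)
E(I, -1*(-55)) - 43609 = (5/47 - 1/94*(-67)) - 43609 = (5/47 + 67/94) - 43609 = 77/94 - 43609 = -4099169/94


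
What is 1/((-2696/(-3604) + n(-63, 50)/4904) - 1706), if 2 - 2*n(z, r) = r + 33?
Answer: -8837008/15069398037 ≈ -0.00058642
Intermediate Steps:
n(z, r) = -31/2 - r/2 (n(z, r) = 1 - (r + 33)/2 = 1 - (33 + r)/2 = 1 + (-33/2 - r/2) = -31/2 - r/2)
1/((-2696/(-3604) + n(-63, 50)/4904) - 1706) = 1/((-2696/(-3604) + (-31/2 - ½*50)/4904) - 1706) = 1/((-2696*(-1/3604) + (-31/2 - 25)*(1/4904)) - 1706) = 1/((674/901 - 81/2*1/4904) - 1706) = 1/((674/901 - 81/9808) - 1706) = 1/(6537611/8837008 - 1706) = 1/(-15069398037/8837008) = -8837008/15069398037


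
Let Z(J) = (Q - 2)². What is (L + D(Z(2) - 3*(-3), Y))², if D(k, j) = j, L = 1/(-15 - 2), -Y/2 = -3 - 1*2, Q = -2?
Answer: 28561/289 ≈ 98.827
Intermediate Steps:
Z(J) = 16 (Z(J) = (-2 - 2)² = (-4)² = 16)
Y = 10 (Y = -2*(-3 - 1*2) = -2*(-3 - 2) = -2*(-5) = 10)
L = -1/17 (L = 1/(-17) = -1/17 ≈ -0.058824)
(L + D(Z(2) - 3*(-3), Y))² = (-1/17 + 10)² = (169/17)² = 28561/289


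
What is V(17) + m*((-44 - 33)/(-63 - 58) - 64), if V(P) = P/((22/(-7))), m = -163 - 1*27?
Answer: 264741/22 ≈ 12034.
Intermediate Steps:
m = -190 (m = -163 - 27 = -190)
V(P) = -7*P/22 (V(P) = P/((22*(-⅐))) = P/(-22/7) = P*(-7/22) = -7*P/22)
V(17) + m*((-44 - 33)/(-63 - 58) - 64) = -7/22*17 - 190*((-44 - 33)/(-63 - 58) - 64) = -119/22 - 190*(-77/(-121) - 64) = -119/22 - 190*(-77*(-1/121) - 64) = -119/22 - 190*(7/11 - 64) = -119/22 - 190*(-697/11) = -119/22 + 132430/11 = 264741/22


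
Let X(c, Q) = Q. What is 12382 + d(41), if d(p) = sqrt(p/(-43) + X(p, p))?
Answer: 12382 + sqrt(74046)/43 ≈ 12388.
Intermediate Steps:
d(p) = sqrt(1806)*sqrt(p)/43 (d(p) = sqrt(p/(-43) + p) = sqrt(p*(-1/43) + p) = sqrt(-p/43 + p) = sqrt(42*p/43) = sqrt(1806)*sqrt(p)/43)
12382 + d(41) = 12382 + sqrt(1806)*sqrt(41)/43 = 12382 + sqrt(74046)/43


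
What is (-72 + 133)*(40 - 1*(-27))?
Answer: 4087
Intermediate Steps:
(-72 + 133)*(40 - 1*(-27)) = 61*(40 + 27) = 61*67 = 4087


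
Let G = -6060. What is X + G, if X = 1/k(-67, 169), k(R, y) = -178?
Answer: -1078681/178 ≈ -6060.0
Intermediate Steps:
X = -1/178 (X = 1/(-178) = -1/178 ≈ -0.0056180)
X + G = -1/178 - 6060 = -1078681/178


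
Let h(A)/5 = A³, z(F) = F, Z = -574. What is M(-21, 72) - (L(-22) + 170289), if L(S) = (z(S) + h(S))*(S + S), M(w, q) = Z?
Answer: -2514391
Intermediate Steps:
M(w, q) = -574
h(A) = 5*A³
L(S) = 2*S*(S + 5*S³) (L(S) = (S + 5*S³)*(S + S) = (S + 5*S³)*(2*S) = 2*S*(S + 5*S³))
M(-21, 72) - (L(-22) + 170289) = -574 - ((-22)²*(2 + 10*(-22)²) + 170289) = -574 - (484*(2 + 10*484) + 170289) = -574 - (484*(2 + 4840) + 170289) = -574 - (484*4842 + 170289) = -574 - (2343528 + 170289) = -574 - 1*2513817 = -574 - 2513817 = -2514391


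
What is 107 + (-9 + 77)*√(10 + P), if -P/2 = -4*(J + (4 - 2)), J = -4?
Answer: 107 + 68*I*√6 ≈ 107.0 + 166.57*I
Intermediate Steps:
P = -16 (P = -(-8)*(-4 + (4 - 2)) = -(-8)*(-4 + 2) = -(-8)*(-2) = -2*8 = -16)
107 + (-9 + 77)*√(10 + P) = 107 + (-9 + 77)*√(10 - 16) = 107 + 68*√(-6) = 107 + 68*(I*√6) = 107 + 68*I*√6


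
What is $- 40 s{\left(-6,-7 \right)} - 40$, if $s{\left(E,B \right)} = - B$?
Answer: $-320$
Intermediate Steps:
$- 40 s{\left(-6,-7 \right)} - 40 = - 40 \left(\left(-1\right) \left(-7\right)\right) - 40 = \left(-40\right) 7 - 40 = -280 - 40 = -320$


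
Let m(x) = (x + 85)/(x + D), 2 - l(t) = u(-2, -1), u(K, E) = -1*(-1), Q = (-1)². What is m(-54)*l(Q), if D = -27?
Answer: -31/81 ≈ -0.38272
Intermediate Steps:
Q = 1
u(K, E) = 1
l(t) = 1 (l(t) = 2 - 1*1 = 2 - 1 = 1)
m(x) = (85 + x)/(-27 + x) (m(x) = (x + 85)/(x - 27) = (85 + x)/(-27 + x))
m(-54)*l(Q) = ((85 - 54)/(-27 - 54))*1 = (31/(-81))*1 = -1/81*31*1 = -31/81*1 = -31/81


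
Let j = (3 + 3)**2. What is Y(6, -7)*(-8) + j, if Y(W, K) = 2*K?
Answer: 148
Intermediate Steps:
j = 36 (j = 6**2 = 36)
Y(6, -7)*(-8) + j = (2*(-7))*(-8) + 36 = -14*(-8) + 36 = 112 + 36 = 148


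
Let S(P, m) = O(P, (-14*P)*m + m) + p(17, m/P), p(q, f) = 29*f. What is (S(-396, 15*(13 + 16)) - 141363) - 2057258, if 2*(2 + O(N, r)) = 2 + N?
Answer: -290248445/132 ≈ -2.1989e+6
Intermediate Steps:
O(N, r) = -1 + N/2 (O(N, r) = -2 + (2 + N)/2 = -2 + (1 + N/2) = -1 + N/2)
S(P, m) = -1 + P/2 + 29*m/P (S(P, m) = (-1 + P/2) + 29*(m/P) = (-1 + P/2) + 29*m/P = -1 + P/2 + 29*m/P)
(S(-396, 15*(13 + 16)) - 141363) - 2057258 = ((-1 + (½)*(-396) + 29*(15*(13 + 16))/(-396)) - 141363) - 2057258 = ((-1 - 198 + 29*(15*29)*(-1/396)) - 141363) - 2057258 = ((-1 - 198 + 29*435*(-1/396)) - 141363) - 2057258 = ((-1 - 198 - 4205/132) - 141363) - 2057258 = (-30473/132 - 141363) - 2057258 = -18690389/132 - 2057258 = -290248445/132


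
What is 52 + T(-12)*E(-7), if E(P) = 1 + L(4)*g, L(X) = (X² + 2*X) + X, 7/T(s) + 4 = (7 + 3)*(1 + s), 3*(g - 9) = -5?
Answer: 13451/342 ≈ 39.330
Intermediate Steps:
g = 22/3 (g = 9 + (⅓)*(-5) = 9 - 5/3 = 22/3 ≈ 7.3333)
T(s) = 7/(6 + 10*s) (T(s) = 7/(-4 + (7 + 3)*(1 + s)) = 7/(-4 + 10*(1 + s)) = 7/(-4 + (10 + 10*s)) = 7/(6 + 10*s))
L(X) = X² + 3*X
E(P) = 619/3 (E(P) = 1 + (4*(3 + 4))*(22/3) = 1 + (4*7)*(22/3) = 1 + 28*(22/3) = 1 + 616/3 = 619/3)
52 + T(-12)*E(-7) = 52 + (7/(2*(3 + 5*(-12))))*(619/3) = 52 + (7/(2*(3 - 60)))*(619/3) = 52 + ((7/2)/(-57))*(619/3) = 52 + ((7/2)*(-1/57))*(619/3) = 52 - 7/114*619/3 = 52 - 4333/342 = 13451/342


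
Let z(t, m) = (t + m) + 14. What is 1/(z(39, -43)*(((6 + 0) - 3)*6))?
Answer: 1/180 ≈ 0.0055556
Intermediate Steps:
z(t, m) = 14 + m + t (z(t, m) = (m + t) + 14 = 14 + m + t)
1/(z(39, -43)*(((6 + 0) - 3)*6)) = 1/((14 - 43 + 39)*(((6 + 0) - 3)*6)) = 1/(10*((6 - 3)*6)) = 1/(10*(3*6)) = 1/(10*18) = 1/180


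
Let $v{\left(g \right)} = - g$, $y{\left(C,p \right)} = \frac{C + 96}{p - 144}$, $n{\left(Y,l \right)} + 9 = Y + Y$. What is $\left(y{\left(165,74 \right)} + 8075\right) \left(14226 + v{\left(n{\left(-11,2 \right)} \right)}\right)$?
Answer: $\frac{8055048173}{70} \approx 1.1507 \cdot 10^{8}$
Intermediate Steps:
$n{\left(Y,l \right)} = -9 + 2 Y$ ($n{\left(Y,l \right)} = -9 + \left(Y + Y\right) = -9 + 2 Y$)
$y{\left(C,p \right)} = \frac{96 + C}{-144 + p}$
$\left(y{\left(165,74 \right)} + 8075\right) \left(14226 + v{\left(n{\left(-11,2 \right)} \right)}\right) = \left(\frac{96 + 165}{-144 + 74} + 8075\right) \left(14226 - \left(-9 + 2 \left(-11\right)\right)\right) = \left(\frac{1}{-70} \cdot 261 + 8075\right) \left(14226 - \left(-9 - 22\right)\right) = \left(\left(- \frac{1}{70}\right) 261 + 8075\right) \left(14226 - -31\right) = \left(- \frac{261}{70} + 8075\right) \left(14226 + 31\right) = \frac{564989}{70} \cdot 14257 = \frac{8055048173}{70}$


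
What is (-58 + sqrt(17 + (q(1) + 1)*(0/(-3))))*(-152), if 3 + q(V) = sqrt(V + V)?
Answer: 8816 - 152*sqrt(17) ≈ 8189.3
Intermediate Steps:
q(V) = -3 + sqrt(2)*sqrt(V) (q(V) = -3 + sqrt(V + V) = -3 + sqrt(2*V) = -3 + sqrt(2)*sqrt(V))
(-58 + sqrt(17 + (q(1) + 1)*(0/(-3))))*(-152) = (-58 + sqrt(17 + ((-3 + sqrt(2)*sqrt(1)) + 1)*(0/(-3))))*(-152) = (-58 + sqrt(17 + ((-3 + sqrt(2)*1) + 1)*(0*(-1/3))))*(-152) = (-58 + sqrt(17 + ((-3 + sqrt(2)) + 1)*0))*(-152) = (-58 + sqrt(17 + (-2 + sqrt(2))*0))*(-152) = (-58 + sqrt(17 + 0))*(-152) = (-58 + sqrt(17))*(-152) = 8816 - 152*sqrt(17)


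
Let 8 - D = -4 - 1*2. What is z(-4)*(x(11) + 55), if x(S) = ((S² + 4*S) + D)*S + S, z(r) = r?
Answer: -8140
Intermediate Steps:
D = 14 (D = 8 - (-4 - 1*2) = 8 - (-4 - 2) = 8 - 1*(-6) = 8 + 6 = 14)
x(S) = S + S*(14 + S² + 4*S) (x(S) = ((S² + 4*S) + 14)*S + S = (14 + S² + 4*S)*S + S = S*(14 + S² + 4*S) + S = S + S*(14 + S² + 4*S))
z(-4)*(x(11) + 55) = -4*(11*(15 + 11² + 4*11) + 55) = -4*(11*(15 + 121 + 44) + 55) = -4*(11*180 + 55) = -4*(1980 + 55) = -4*2035 = -8140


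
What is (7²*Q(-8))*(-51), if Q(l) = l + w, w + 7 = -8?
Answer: 57477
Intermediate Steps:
w = -15 (w = -7 - 8 = -15)
Q(l) = -15 + l (Q(l) = l - 15 = -15 + l)
(7²*Q(-8))*(-51) = (7²*(-15 - 8))*(-51) = (49*(-23))*(-51) = -1127*(-51) = 57477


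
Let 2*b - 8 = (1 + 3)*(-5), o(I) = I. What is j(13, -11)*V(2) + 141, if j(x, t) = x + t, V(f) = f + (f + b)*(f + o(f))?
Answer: 113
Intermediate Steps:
b = -6 (b = 4 + ((1 + 3)*(-5))/2 = 4 + (4*(-5))/2 = 4 + (½)*(-20) = 4 - 10 = -6)
V(f) = f + 2*f*(-6 + f) (V(f) = f + (f - 6)*(f + f) = f + (-6 + f)*(2*f) = f + 2*f*(-6 + f))
j(x, t) = t + x
j(13, -11)*V(2) + 141 = (-11 + 13)*(2*(-11 + 2*2)) + 141 = 2*(2*(-11 + 4)) + 141 = 2*(2*(-7)) + 141 = 2*(-14) + 141 = -28 + 141 = 113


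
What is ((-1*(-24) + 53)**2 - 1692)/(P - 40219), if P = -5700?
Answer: -4237/45919 ≈ -0.092271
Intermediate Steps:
((-1*(-24) + 53)**2 - 1692)/(P - 40219) = ((-1*(-24) + 53)**2 - 1692)/(-5700 - 40219) = ((24 + 53)**2 - 1692)/(-45919) = (77**2 - 1692)*(-1/45919) = (5929 - 1692)*(-1/45919) = 4237*(-1/45919) = -4237/45919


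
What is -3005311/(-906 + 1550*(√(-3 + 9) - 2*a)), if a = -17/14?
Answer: 52613979677/38251867 - 114126685225*√6/153007468 ≈ -451.59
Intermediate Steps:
a = -17/14 (a = -17*1/14 = -17/14 ≈ -1.2143)
-3005311/(-906 + 1550*(√(-3 + 9) - 2*a)) = -3005311/(-906 + 1550*(√(-3 + 9) - 2*(-17/14))) = -3005311/(-906 + 1550*(√6 + 17/7)) = -3005311/(-906 + 1550*(17/7 + √6)) = -3005311/(-906 + (26350/7 + 1550*√6)) = -3005311/(20008/7 + 1550*√6)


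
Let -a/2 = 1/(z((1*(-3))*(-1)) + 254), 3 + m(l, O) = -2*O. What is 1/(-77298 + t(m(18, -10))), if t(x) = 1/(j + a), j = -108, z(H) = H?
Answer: -27758/2145638141 ≈ -1.2937e-5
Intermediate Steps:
m(l, O) = -3 - 2*O
a = -2/257 (a = -2/((1*(-3))*(-1) + 254) = -2/(-3*(-1) + 254) = -2/(3 + 254) = -2/257 ≈ -0.0077821)
t(x) = -257/27758 (t(x) = 1/(-108 - 2/257) = 1/(-27758/257) = -257/27758)
1/(-77298 + t(m(18, -10))) = 1/(-77298 - 257/27758) = 1/(-2145638141/27758) = -27758/2145638141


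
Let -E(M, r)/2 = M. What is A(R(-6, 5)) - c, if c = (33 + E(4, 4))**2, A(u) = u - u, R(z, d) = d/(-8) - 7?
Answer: -625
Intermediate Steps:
E(M, r) = -2*M
R(z, d) = -7 - d/8 (R(z, d) = -d/8 - 7 = -7 - d/8)
A(u) = 0
c = 625 (c = (33 - 2*4)**2 = (33 - 8)**2 = 25**2 = 625)
A(R(-6, 5)) - c = 0 - 1*625 = 0 - 625 = -625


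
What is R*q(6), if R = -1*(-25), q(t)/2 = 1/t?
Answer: 25/3 ≈ 8.3333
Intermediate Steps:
q(t) = 2/t
R = 25
R*q(6) = 25*(2/6) = 25*(2*(1/6)) = 25*(1/3) = 25/3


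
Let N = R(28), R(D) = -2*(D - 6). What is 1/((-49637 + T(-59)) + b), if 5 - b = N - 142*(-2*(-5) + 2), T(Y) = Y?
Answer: -1/47943 ≈ -2.0858e-5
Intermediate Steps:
R(D) = 12 - 2*D (R(D) = -2*(-6 + D) = 12 - 2*D)
N = -44 (N = 12 - 2*28 = 12 - 56 = -44)
b = 1753 (b = 5 - (-44 - 142*(-2*(-5) + 2)) = 5 - (-44 - 142*(10 + 2)) = 5 - (-44 - 142*12) = 5 - (-44 - 1*1704) = 5 - (-44 - 1704) = 5 - 1*(-1748) = 5 + 1748 = 1753)
1/((-49637 + T(-59)) + b) = 1/((-49637 - 59) + 1753) = 1/(-49696 + 1753) = 1/(-47943) = -1/47943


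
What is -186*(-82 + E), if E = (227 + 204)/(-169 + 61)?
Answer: 287897/18 ≈ 15994.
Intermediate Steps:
E = -431/108 (E = 431/(-108) = 431*(-1/108) = -431/108 ≈ -3.9907)
-186*(-82 + E) = -186*(-82 - 431/108) = -186*(-9287/108) = 287897/18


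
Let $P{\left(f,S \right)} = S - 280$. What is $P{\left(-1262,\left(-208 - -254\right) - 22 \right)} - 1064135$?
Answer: $-1064391$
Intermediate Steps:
$P{\left(f,S \right)} = -280 + S$ ($P{\left(f,S \right)} = S - 280 = -280 + S$)
$P{\left(-1262,\left(-208 - -254\right) - 22 \right)} - 1064135 = \left(-280 - -24\right) - 1064135 = \left(-280 + \left(\left(-208 + 254\right) - 22\right)\right) - 1064135 = \left(-280 + \left(46 - 22\right)\right) - 1064135 = \left(-280 + 24\right) - 1064135 = -256 - 1064135 = -1064391$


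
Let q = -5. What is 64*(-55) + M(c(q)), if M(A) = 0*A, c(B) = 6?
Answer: -3520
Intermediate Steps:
M(A) = 0
64*(-55) + M(c(q)) = 64*(-55) + 0 = -3520 + 0 = -3520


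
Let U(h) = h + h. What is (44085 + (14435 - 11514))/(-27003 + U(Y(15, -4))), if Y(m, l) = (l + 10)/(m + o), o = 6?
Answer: -329042/189017 ≈ -1.7408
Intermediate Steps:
Y(m, l) = (10 + l)/(6 + m) (Y(m, l) = (l + 10)/(m + 6) = (10 + l)/(6 + m))
U(h) = 2*h
(44085 + (14435 - 11514))/(-27003 + U(Y(15, -4))) = (44085 + (14435 - 11514))/(-27003 + 2*((10 - 4)/(6 + 15))) = (44085 + 2921)/(-27003 + 2*(6/21)) = 47006/(-27003 + 2*((1/21)*6)) = 47006/(-27003 + 2*(2/7)) = 47006/(-27003 + 4/7) = 47006/(-189017/7) = 47006*(-7/189017) = -329042/189017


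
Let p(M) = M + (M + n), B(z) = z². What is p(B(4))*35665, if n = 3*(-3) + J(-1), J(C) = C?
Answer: 784630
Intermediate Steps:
n = -10 (n = 3*(-3) - 1 = -9 - 1 = -10)
p(M) = -10 + 2*M (p(M) = M + (M - 10) = M + (-10 + M) = -10 + 2*M)
p(B(4))*35665 = (-10 + 2*4²)*35665 = (-10 + 2*16)*35665 = (-10 + 32)*35665 = 22*35665 = 784630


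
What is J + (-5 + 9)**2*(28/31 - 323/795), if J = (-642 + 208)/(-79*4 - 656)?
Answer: 33526879/3992490 ≈ 8.3975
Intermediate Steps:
J = 217/486 (J = -434/(-316 - 656) = -434/(-972) = -434*(-1/972) = 217/486 ≈ 0.44650)
J + (-5 + 9)**2*(28/31 - 323/795) = 217/486 + (-5 + 9)**2*(28/31 - 323/795) = 217/486 + 4**2*(28*(1/31) - 323*1/795) = 217/486 + 16*(28/31 - 323/795) = 217/486 + 16*(12247/24645) = 217/486 + 195952/24645 = 33526879/3992490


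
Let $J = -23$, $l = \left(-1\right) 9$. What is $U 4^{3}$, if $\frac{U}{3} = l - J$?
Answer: $2688$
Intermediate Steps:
$l = -9$
$U = 42$ ($U = 3 \left(-9 - -23\right) = 3 \left(-9 + 23\right) = 3 \cdot 14 = 42$)
$U 4^{3} = 42 \cdot 4^{3} = 42 \cdot 64 = 2688$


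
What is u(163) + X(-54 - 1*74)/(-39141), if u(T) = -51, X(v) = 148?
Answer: -1996339/39141 ≈ -51.004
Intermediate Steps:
u(163) + X(-54 - 1*74)/(-39141) = -51 + 148/(-39141) = -51 + 148*(-1/39141) = -51 - 148/39141 = -1996339/39141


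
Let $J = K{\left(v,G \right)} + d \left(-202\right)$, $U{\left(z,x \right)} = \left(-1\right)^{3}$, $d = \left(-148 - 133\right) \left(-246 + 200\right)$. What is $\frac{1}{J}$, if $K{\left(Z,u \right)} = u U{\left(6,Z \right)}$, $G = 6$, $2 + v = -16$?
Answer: $- \frac{1}{2611058} \approx -3.8299 \cdot 10^{-7}$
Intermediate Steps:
$v = -18$ ($v = -2 - 16 = -18$)
$d = 12926$ ($d = \left(-281\right) \left(-46\right) = 12926$)
$U{\left(z,x \right)} = -1$
$K{\left(Z,u \right)} = - u$ ($K{\left(Z,u \right)} = u \left(-1\right) = - u$)
$J = -2611058$ ($J = \left(-1\right) 6 + 12926 \left(-202\right) = -6 - 2611052 = -2611058$)
$\frac{1}{J} = \frac{1}{-2611058} = - \frac{1}{2611058}$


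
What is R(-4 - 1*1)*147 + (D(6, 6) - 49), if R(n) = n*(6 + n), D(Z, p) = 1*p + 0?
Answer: -778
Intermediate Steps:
D(Z, p) = p (D(Z, p) = p + 0 = p)
R(-4 - 1*1)*147 + (D(6, 6) - 49) = ((-4 - 1*1)*(6 + (-4 - 1*1)))*147 + (6 - 49) = ((-4 - 1)*(6 + (-4 - 1)))*147 - 43 = -5*(6 - 5)*147 - 43 = -5*1*147 - 43 = -5*147 - 43 = -735 - 43 = -778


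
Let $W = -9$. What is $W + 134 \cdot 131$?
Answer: $17545$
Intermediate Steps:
$W + 134 \cdot 131 = -9 + 134 \cdot 131 = -9 + 17554 = 17545$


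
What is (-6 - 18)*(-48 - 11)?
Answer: 1416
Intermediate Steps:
(-6 - 18)*(-48 - 11) = -24*(-59) = 1416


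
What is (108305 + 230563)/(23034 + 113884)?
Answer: 169434/68459 ≈ 2.4750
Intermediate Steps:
(108305 + 230563)/(23034 + 113884) = 338868/136918 = 338868*(1/136918) = 169434/68459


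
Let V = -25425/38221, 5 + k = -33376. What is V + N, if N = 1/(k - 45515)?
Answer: -2005969021/3015484016 ≈ -0.66522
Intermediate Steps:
k = -33381 (k = -5 - 33376 = -33381)
V = -25425/38221 (V = -25425*1/38221 = -25425/38221 ≈ -0.66521)
N = -1/78896 (N = 1/(-33381 - 45515) = 1/(-78896) = -1/78896 ≈ -1.2675e-5)
V + N = -25425/38221 - 1/78896 = -2005969021/3015484016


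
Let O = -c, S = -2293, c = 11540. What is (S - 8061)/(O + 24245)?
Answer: -10354/12705 ≈ -0.81495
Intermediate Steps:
O = -11540 (O = -1*11540 = -11540)
(S - 8061)/(O + 24245) = (-2293 - 8061)/(-11540 + 24245) = -10354/12705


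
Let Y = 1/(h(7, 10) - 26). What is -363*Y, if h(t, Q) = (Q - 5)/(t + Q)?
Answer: 6171/437 ≈ 14.121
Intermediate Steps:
h(t, Q) = (-5 + Q)/(Q + t)
Y = -17/437 (Y = 1/((-5 + 10)/(10 + 7) - 26) = 1/(5/17 - 26) = 1/(-437/17) = -17/437 ≈ -0.038902)
-363*Y = -363*(-17/437) = 6171/437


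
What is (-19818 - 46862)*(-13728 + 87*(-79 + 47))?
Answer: 1101020160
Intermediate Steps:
(-19818 - 46862)*(-13728 + 87*(-79 + 47)) = -66680*(-13728 + 87*(-32)) = -66680*(-13728 - 2784) = -66680*(-16512) = 1101020160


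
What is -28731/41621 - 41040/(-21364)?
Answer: 273579189/222297761 ≈ 1.2307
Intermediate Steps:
-28731/41621 - 41040/(-21364) = -28731*1/41621 - 41040*(-1/21364) = -28731/41621 + 10260/5341 = 273579189/222297761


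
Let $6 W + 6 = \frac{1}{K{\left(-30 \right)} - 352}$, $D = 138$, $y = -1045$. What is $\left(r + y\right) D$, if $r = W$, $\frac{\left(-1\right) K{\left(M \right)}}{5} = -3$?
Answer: $- \frac{48645299}{337} \approx -1.4435 \cdot 10^{5}$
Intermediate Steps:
$K{\left(M \right)} = 15$ ($K{\left(M \right)} = \left(-5\right) \left(-3\right) = 15$)
$W = - \frac{2023}{2022}$ ($W = -1 + \frac{1}{6 \left(15 - 352\right)} = -1 + \frac{1}{6 \left(-337\right)} = -1 + \frac{1}{6} \left(- \frac{1}{337}\right) = -1 - \frac{1}{2022} = - \frac{2023}{2022} \approx -1.0005$)
$r = - \frac{2023}{2022} \approx -1.0005$
$\left(r + y\right) D = \left(- \frac{2023}{2022} - 1045\right) 138 = \left(- \frac{2115013}{2022}\right) 138 = - \frac{48645299}{337}$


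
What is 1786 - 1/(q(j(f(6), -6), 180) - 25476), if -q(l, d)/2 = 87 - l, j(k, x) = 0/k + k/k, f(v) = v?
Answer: 45807329/25648 ≈ 1786.0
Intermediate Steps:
j(k, x) = 1 (j(k, x) = 0 + 1 = 1)
q(l, d) = -174 + 2*l (q(l, d) = -2*(87 - l) = -174 + 2*l)
1786 - 1/(q(j(f(6), -6), 180) - 25476) = 1786 - 1/((-174 + 2*1) - 25476) = 1786 - 1/((-174 + 2) - 25476) = 1786 - 1/(-172 - 25476) = 1786 - 1/(-25648) = 1786 - 1*(-1/25648) = 1786 + 1/25648 = 45807329/25648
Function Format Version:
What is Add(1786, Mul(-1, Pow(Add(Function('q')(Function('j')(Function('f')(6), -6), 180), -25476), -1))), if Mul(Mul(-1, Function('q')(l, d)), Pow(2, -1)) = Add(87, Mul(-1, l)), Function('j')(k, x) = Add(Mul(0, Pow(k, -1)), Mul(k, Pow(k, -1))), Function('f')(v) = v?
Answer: Rational(45807329, 25648) ≈ 1786.0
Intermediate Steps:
Function('j')(k, x) = 1 (Function('j')(k, x) = Add(0, 1) = 1)
Function('q')(l, d) = Add(-174, Mul(2, l)) (Function('q')(l, d) = Mul(-2, Add(87, Mul(-1, l))) = Add(-174, Mul(2, l)))
Add(1786, Mul(-1, Pow(Add(Function('q')(Function('j')(Function('f')(6), -6), 180), -25476), -1))) = Add(1786, Mul(-1, Pow(Add(Add(-174, Mul(2, 1)), -25476), -1))) = Add(1786, Mul(-1, Pow(Add(Add(-174, 2), -25476), -1))) = Add(1786, Mul(-1, Pow(Add(-172, -25476), -1))) = Add(1786, Mul(-1, Pow(-25648, -1))) = Add(1786, Mul(-1, Rational(-1, 25648))) = Add(1786, Rational(1, 25648)) = Rational(45807329, 25648)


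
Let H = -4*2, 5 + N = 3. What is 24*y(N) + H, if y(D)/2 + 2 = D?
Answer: -200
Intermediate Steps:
N = -2 (N = -5 + 3 = -2)
y(D) = -4 + 2*D
H = -8
24*y(N) + H = 24*(-4 + 2*(-2)) - 8 = 24*(-4 - 4) - 8 = 24*(-8) - 8 = -192 - 8 = -200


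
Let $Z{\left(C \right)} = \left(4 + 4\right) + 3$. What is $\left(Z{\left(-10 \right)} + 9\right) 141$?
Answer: $2820$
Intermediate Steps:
$Z{\left(C \right)} = 11$ ($Z{\left(C \right)} = 8 + 3 = 11$)
$\left(Z{\left(-10 \right)} + 9\right) 141 = \left(11 + 9\right) 141 = 20 \cdot 141 = 2820$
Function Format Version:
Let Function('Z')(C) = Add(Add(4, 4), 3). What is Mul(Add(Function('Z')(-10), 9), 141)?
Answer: 2820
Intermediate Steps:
Function('Z')(C) = 11 (Function('Z')(C) = Add(8, 3) = 11)
Mul(Add(Function('Z')(-10), 9), 141) = Mul(Add(11, 9), 141) = Mul(20, 141) = 2820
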